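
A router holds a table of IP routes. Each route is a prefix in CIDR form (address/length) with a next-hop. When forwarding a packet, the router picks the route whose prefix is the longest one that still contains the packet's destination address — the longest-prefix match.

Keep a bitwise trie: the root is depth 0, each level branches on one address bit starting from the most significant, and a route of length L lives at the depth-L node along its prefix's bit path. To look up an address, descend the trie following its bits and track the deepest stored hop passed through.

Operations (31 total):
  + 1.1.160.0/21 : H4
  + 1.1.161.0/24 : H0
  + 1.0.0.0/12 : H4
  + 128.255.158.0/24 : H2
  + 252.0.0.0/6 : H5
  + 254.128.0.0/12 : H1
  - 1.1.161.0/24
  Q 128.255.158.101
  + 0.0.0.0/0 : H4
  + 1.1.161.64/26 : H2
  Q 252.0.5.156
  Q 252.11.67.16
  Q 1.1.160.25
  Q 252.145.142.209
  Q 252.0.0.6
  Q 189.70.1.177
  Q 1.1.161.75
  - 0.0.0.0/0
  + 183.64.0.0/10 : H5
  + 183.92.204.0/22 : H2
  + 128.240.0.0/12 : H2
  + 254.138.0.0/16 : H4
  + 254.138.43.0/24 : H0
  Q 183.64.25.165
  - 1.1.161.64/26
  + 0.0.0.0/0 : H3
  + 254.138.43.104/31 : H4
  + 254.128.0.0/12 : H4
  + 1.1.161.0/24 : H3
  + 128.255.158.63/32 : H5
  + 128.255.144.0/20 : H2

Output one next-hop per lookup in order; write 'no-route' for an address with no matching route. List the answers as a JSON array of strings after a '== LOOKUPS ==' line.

Apply in order:
  add 1.1.160.0/21 -> H4 at depth 21
  add 1.1.161.0/24 -> H0 at depth 24
  add 1.0.0.0/12 -> H4 at depth 12
  add 128.255.158.0/24 -> H2 at depth 24
  add 252.0.0.0/6 -> H5 at depth 6
  add 254.128.0.0/12 -> H1 at depth 12
  del 1.1.161.0/24 (clear depth 24)
  ? 128.255.158.101  path d0:-→d1:-→d2:-→d3:-→d4:-→d5:-→d6:-→d7:-→d8:-→d9:-→d10:-→d11:-→d12:-→d13:-→d14:-→d15:-→d16:-→d17:-→d18:-→d19:-→d20:-→d21:-→d22:-→d23:-→d24:H2  best=H2
  add 0.0.0.0/0 -> H4 at depth 0
  add 1.1.161.64/26 -> H2 at depth 26
  ? 252.0.5.156  path d0:H4→d1:-→d2:-→d3:-→d4:-→d5:-→d6:H5  best=H5
  ? 252.11.67.16  path d0:H4→d1:-→d2:-→d3:-→d4:-→d5:-→d6:H5  best=H5
  ? 1.1.160.25  path d0:H4→d1:-→d2:-→d3:-→d4:-→d5:-→d6:-→d7:-→d8:-→d9:-→d10:-→d11:-→d12:H4→d13:-→d14:-→d15:-→d16:-→d17:-→d18:-→d19:-→d20:-→d21:H4→d22:-→d23:-  best=H4
  ? 252.145.142.209  path d0:H4→d1:-→d2:-→d3:-→d4:-→d5:-→d6:H5  best=H5
  ? 252.0.0.6  path d0:H4→d1:-→d2:-→d3:-→d4:-→d5:-→d6:H5  best=H5
  ? 189.70.1.177  path d0:H4→d1:-→d2:-  best=H4
  ? 1.1.161.75  path d0:H4→d1:-→d2:-→d3:-→d4:-→d5:-→d6:-→d7:-→d8:-→d9:-→d10:-→d11:-→d12:H4→d13:-→d14:-→d15:-→d16:-→d17:-→d18:-→d19:-→d20:-→d21:H4→d22:-→d23:-→d24:-→d25:-→d26:H2  best=H2
  del 0.0.0.0/0 (clear depth 0)
  add 183.64.0.0/10 -> H5 at depth 10
  add 183.92.204.0/22 -> H2 at depth 22
  add 128.240.0.0/12 -> H2 at depth 12
  add 254.138.0.0/16 -> H4 at depth 16
  add 254.138.43.0/24 -> H0 at depth 24
  ? 183.64.25.165  path d0:-→d1:-→d2:-→d3:-→d4:-→d5:-→d6:-→d7:-→d8:-→d9:-→d10:H5→d11:-  best=H5
  del 1.1.161.64/26 (clear depth 26)
  add 0.0.0.0/0 -> H3 at depth 0
  add 254.138.43.104/31 -> H4 at depth 31
  add 254.128.0.0/12 -> H4 at depth 12
  add 1.1.161.0/24 -> H3 at depth 24
  add 128.255.158.63/32 -> H5 at depth 32
  add 128.255.144.0/20 -> H2 at depth 20

== LOOKUPS ==
["H2","H5","H5","H4","H5","H5","H4","H2","H5"]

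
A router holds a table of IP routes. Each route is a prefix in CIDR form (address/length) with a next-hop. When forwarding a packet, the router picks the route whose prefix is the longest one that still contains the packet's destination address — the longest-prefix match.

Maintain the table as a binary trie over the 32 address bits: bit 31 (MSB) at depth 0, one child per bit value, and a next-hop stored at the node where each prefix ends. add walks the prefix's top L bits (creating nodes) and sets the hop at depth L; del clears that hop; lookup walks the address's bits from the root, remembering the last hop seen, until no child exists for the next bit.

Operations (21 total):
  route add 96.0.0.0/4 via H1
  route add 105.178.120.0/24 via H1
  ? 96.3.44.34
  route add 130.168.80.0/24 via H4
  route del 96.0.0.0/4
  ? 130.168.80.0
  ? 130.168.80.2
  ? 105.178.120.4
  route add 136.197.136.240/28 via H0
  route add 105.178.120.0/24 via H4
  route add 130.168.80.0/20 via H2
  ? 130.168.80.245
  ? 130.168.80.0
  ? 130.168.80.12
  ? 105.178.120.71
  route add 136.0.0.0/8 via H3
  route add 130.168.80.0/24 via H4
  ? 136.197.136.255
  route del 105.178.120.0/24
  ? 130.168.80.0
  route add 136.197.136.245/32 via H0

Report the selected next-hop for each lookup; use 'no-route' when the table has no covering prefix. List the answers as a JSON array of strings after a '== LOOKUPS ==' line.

Process each operation:
  + 96.0.0.0/4 (H1) depth=4
  + 105.178.120.0/24 (H1) depth=24
  lookup 96.3.44.34: bits 0110 walk d0:-→d1:-→d2:-→d3:-→d4:H1 -> H1
  + 130.168.80.0/24 (H4) depth=24
  - 96.0.0.0/4 clear@4
  lookup 130.168.80.0: bits 100000101010100001010000 walk d0:-→d1:-→d2:-→d3:-→d4:-→d5:-→d6:-→d7:-→d8:-→d9:-→d10:-→d11:-→d12:-→d13:-→d14:-→d15:-→d16:-→d17:-→d18:-→d19:-→d20:-→d21:-→d22:-→d23:-→d24:H4 -> H4
  lookup 130.168.80.2: bits 100000101010100001010000 walk d0:-→d1:-→d2:-→d3:-→d4:-→d5:-→d6:-→d7:-→d8:-→d9:-→d10:-→d11:-→d12:-→d13:-→d14:-→d15:-→d16:-→d17:-→d18:-→d19:-→d20:-→d21:-→d22:-→d23:-→d24:H4 -> H4
  lookup 105.178.120.4: bits 011010011011001001111000 walk d0:-→d1:-→d2:-→d3:-→d4:-→d5:-→d6:-→d7:-→d8:-→d9:-→d10:-→d11:-→d12:-→d13:-→d14:-→d15:-→d16:-→d17:-→d18:-→d19:-→d20:-→d21:-→d22:-→d23:-→d24:H1 -> H1
  + 136.197.136.240/28 (H0) depth=28
  + 105.178.120.0/24 (H4) depth=24
  + 130.168.80.0/20 (H2) depth=20
  lookup 130.168.80.245: bits 100000101010100001010000 walk d0:-→d1:-→d2:-→d3:-→d4:-→d5:-→d6:-→d7:-→d8:-→d9:-→d10:-→d11:-→d12:-→d13:-→d14:-→d15:-→d16:-→d17:-→d18:-→d19:-→d20:H2→d21:-→d22:-→d23:-→d24:H4 -> H4
  lookup 130.168.80.0: bits 100000101010100001010000 walk d0:-→d1:-→d2:-→d3:-→d4:-→d5:-→d6:-→d7:-→d8:-→d9:-→d10:-→d11:-→d12:-→d13:-→d14:-→d15:-→d16:-→d17:-→d18:-→d19:-→d20:H2→d21:-→d22:-→d23:-→d24:H4 -> H4
  lookup 130.168.80.12: bits 100000101010100001010000 walk d0:-→d1:-→d2:-→d3:-→d4:-→d5:-→d6:-→d7:-→d8:-→d9:-→d10:-→d11:-→d12:-→d13:-→d14:-→d15:-→d16:-→d17:-→d18:-→d19:-→d20:H2→d21:-→d22:-→d23:-→d24:H4 -> H4
  lookup 105.178.120.71: bits 011010011011001001111000 walk d0:-→d1:-→d2:-→d3:-→d4:-→d5:-→d6:-→d7:-→d8:-→d9:-→d10:-→d11:-→d12:-→d13:-→d14:-→d15:-→d16:-→d17:-→d18:-→d19:-→d20:-→d21:-→d22:-→d23:-→d24:H4 -> H4
  + 136.0.0.0/8 (H3) depth=8
  + 130.168.80.0/24 (H4) depth=24
  lookup 136.197.136.255: bits 1000100011000101100010001111 walk d0:-→d1:-→d2:-→d3:-→d4:-→d5:-→d6:-→d7:-→d8:H3→d9:-→d10:-→d11:-→d12:-→d13:-→d14:-→d15:-→d16:-→d17:-→d18:-→d19:-→d20:-→d21:-→d22:-→d23:-→d24:-→d25:-→d26:-→d27:-→d28:H0 -> H0
  - 105.178.120.0/24 clear@24
  lookup 130.168.80.0: bits 100000101010100001010000 walk d0:-→d1:-→d2:-→d3:-→d4:-→d5:-→d6:-→d7:-→d8:-→d9:-→d10:-→d11:-→d12:-→d13:-→d14:-→d15:-→d16:-→d17:-→d18:-→d19:-→d20:H2→d21:-→d22:-→d23:-→d24:H4 -> H4
  + 136.197.136.245/32 (H0) depth=32

== LOOKUPS ==
["H1","H4","H4","H1","H4","H4","H4","H4","H0","H4"]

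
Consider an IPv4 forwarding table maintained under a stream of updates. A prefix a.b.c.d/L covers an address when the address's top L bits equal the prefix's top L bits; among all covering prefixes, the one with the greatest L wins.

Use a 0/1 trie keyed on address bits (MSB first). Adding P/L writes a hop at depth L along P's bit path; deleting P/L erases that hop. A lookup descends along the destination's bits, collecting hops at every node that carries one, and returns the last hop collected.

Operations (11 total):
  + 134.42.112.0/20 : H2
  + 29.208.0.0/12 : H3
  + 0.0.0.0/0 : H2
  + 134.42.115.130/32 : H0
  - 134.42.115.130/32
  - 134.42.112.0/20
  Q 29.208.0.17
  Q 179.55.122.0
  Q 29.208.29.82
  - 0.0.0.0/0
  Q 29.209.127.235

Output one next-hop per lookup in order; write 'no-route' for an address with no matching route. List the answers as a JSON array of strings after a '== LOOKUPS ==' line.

Trace:
  + 134.42.112.0/20 (H2) depth=20
  + 29.208.0.0/12 (H3) depth=12
  + 0.0.0.0/0 (H2) depth=0
  + 134.42.115.130/32 (H0) depth=32
  - 134.42.115.130/32 clear@32
  - 134.42.112.0/20 clear@20
  ? 29.208.0.17  path d0:H2→d1:-→d2:-→d3:-→d4:-→d5:-→d6:-→d7:-→d8:-→d9:-→d10:-→d11:-→d12:H3  best=H3
  ? 179.55.122.0  path d0:H2→d1:-→d2:-  best=H2
  ? 29.208.29.82  path d0:H2→d1:-→d2:-→d3:-→d4:-→d5:-→d6:-→d7:-→d8:-→d9:-→d10:-→d11:-→d12:H3  best=H3
  - 0.0.0.0/0 clear@0
  ? 29.209.127.235  path d0:-→d1:-→d2:-→d3:-→d4:-→d5:-→d6:-→d7:-→d8:-→d9:-→d10:-→d11:-→d12:H3  best=H3

== LOOKUPS ==
["H3","H2","H3","H3"]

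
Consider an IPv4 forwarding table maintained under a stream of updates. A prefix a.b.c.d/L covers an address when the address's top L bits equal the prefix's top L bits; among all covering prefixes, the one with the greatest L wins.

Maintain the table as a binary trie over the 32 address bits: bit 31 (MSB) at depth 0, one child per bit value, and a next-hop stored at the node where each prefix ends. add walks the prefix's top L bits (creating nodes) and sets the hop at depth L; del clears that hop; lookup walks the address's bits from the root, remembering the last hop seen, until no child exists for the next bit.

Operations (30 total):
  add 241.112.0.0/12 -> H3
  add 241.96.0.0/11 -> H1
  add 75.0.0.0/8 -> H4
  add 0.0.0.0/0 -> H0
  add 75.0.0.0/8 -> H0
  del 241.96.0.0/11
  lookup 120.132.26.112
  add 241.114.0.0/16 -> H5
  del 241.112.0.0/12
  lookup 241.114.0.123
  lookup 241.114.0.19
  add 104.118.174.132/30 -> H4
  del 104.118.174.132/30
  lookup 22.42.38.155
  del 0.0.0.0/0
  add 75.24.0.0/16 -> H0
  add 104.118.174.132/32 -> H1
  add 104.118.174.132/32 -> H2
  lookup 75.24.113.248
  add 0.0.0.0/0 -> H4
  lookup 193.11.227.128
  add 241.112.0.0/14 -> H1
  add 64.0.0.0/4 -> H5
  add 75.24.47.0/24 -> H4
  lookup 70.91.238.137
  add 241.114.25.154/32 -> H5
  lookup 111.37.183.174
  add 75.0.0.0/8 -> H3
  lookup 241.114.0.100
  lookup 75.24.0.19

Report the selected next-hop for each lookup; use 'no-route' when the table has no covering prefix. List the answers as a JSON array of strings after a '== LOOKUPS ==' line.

Trace:
  add 241.112.0.0/12 -> H3 at depth 12
  add 241.96.0.0/11 -> H1 at depth 11
  add 75.0.0.0/8 -> H4 at depth 8
  add 0.0.0.0/0 -> H0 at depth 0
  add 75.0.0.0/8 -> H0 at depth 8
  del 241.96.0.0/11 (clear depth 11)
  ? 120.132.26.112  path d0:H0→d1:-→d2:-  best=H0
  add 241.114.0.0/16 -> H5 at depth 16
  del 241.112.0.0/12 (clear depth 12)
  ? 241.114.0.123  path d0:H0→d1:-→d2:-→d3:-→d4:-→d5:-→d6:-→d7:-→d8:-→d9:-→d10:-→d11:-→d12:-→d13:-→d14:-→d15:-→d16:H5  best=H5
  ? 241.114.0.19  path d0:H0→d1:-→d2:-→d3:-→d4:-→d5:-→d6:-→d7:-→d8:-→d9:-→d10:-→d11:-→d12:-→d13:-→d14:-→d15:-→d16:H5  best=H5
  add 104.118.174.132/30 -> H4 at depth 30
  del 104.118.174.132/30 (clear depth 30)
  ? 22.42.38.155  path d0:H0→d1:-  best=H0
  del 0.0.0.0/0 (clear depth 0)
  add 75.24.0.0/16 -> H0 at depth 16
  add 104.118.174.132/32 -> H1 at depth 32
  add 104.118.174.132/32 -> H2 at depth 32
  ? 75.24.113.248  path d0:-→d1:-→d2:-→d3:-→d4:-→d5:-→d6:-→d7:-→d8:H0→d9:-→d10:-→d11:-→d12:-→d13:-→d14:-→d15:-→d16:H0  best=H0
  add 0.0.0.0/0 -> H4 at depth 0
  ? 193.11.227.128  path d0:H4→d1:-→d2:-  best=H4
  add 241.112.0.0/14 -> H1 at depth 14
  add 64.0.0.0/4 -> H5 at depth 4
  add 75.24.47.0/24 -> H4 at depth 24
  ? 70.91.238.137  path d0:H4→d1:-→d2:-→d3:-→d4:H5  best=H5
  add 241.114.25.154/32 -> H5 at depth 32
  ? 111.37.183.174  path d0:H4→d1:-→d2:-→d3:-→d4:-→d5:-  best=H4
  add 75.0.0.0/8 -> H3 at depth 8
  ? 241.114.0.100  path d0:H4→d1:-→d2:-→d3:-→d4:-→d5:-→d6:-→d7:-→d8:-→d9:-→d10:-→d11:-→d12:-→d13:-→d14:H1→d15:-→d16:H5→d17:-→d18:-→d19:-  best=H5
  ? 75.24.0.19  path d0:H4→d1:-→d2:-→d3:-→d4:H5→d5:-→d6:-→d7:-→d8:H3→d9:-→d10:-→d11:-→d12:-→d13:-→d14:-→d15:-→d16:H0→d17:-→d18:-  best=H0

== LOOKUPS ==
["H0","H5","H5","H0","H0","H4","H5","H4","H5","H0"]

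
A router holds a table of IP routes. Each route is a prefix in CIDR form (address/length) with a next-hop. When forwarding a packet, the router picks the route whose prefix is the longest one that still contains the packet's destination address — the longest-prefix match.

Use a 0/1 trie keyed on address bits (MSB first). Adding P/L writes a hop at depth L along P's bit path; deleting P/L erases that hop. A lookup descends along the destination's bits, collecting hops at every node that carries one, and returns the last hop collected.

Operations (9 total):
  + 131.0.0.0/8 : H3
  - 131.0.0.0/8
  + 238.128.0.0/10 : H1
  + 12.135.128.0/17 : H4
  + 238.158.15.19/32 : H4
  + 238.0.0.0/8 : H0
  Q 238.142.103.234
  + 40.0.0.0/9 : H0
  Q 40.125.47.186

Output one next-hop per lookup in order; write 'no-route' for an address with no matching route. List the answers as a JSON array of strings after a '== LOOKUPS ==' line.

Process each operation:
  add 131.0.0.0/8 -> H3 at depth 8
  - 131.0.0.0/8 clear@8
  add 238.128.0.0/10 -> H1 at depth 10
  add 12.135.128.0/17 -> H4 at depth 17
  add 238.158.15.19/32 -> H4 at depth 32
  add 238.0.0.0/8 -> H0 at depth 8
  Q 238.142.103.234: descend 11101110100 ; hops seen [H0,H1] ; pick H1
  add 40.0.0.0/9 -> H0 at depth 9
  Q 40.125.47.186: descend 001010000 ; hops seen [H0] ; pick H0

== LOOKUPS ==
["H1","H0"]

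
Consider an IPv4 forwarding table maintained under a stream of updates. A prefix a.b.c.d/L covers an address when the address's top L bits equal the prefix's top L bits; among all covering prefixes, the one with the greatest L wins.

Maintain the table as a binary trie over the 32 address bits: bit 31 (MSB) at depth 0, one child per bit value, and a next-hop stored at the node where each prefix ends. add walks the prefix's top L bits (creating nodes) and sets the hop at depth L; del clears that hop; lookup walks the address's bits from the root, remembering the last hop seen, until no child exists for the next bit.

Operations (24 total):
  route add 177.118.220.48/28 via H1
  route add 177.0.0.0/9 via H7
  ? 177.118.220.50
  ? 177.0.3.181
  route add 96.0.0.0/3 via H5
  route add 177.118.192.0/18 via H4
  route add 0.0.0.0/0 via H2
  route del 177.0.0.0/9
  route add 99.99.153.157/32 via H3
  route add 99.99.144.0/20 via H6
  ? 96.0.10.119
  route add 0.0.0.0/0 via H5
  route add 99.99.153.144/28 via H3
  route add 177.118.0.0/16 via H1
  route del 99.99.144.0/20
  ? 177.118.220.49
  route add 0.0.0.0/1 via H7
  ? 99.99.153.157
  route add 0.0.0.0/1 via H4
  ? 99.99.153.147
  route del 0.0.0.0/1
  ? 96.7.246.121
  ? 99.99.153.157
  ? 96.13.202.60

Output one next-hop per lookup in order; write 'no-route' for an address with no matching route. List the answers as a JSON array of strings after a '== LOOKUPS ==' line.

Apply in order:
  + 177.118.220.48/28 (H1) depth=28
  + 177.0.0.0/9 (H7) depth=9
  Q 177.118.220.50: descend 1011000101110110110111000011 ; hops seen [H7,H1] ; pick H1
  Q 177.0.3.181: descend 101100010 ; hops seen [H7] ; pick H7
  + 96.0.0.0/3 (H5) depth=3
  + 177.118.192.0/18 (H4) depth=18
  + 0.0.0.0/0 (H2) depth=0
  del 177.0.0.0/9 (clear depth 9)
  + 99.99.153.157/32 (H3) depth=32
  + 99.99.144.0/20 (H6) depth=20
  Q 96.0.10.119: descend 011000 ; hops seen [H2,H5] ; pick H5
  + 0.0.0.0/0 (H5) depth=0
  + 99.99.153.144/28 (H3) depth=28
  + 177.118.0.0/16 (H1) depth=16
  del 99.99.144.0/20 (clear depth 20)
  Q 177.118.220.49: descend 1011000101110110110111000011 ; hops seen [H5,H1,H4,H1] ; pick H1
  + 0.0.0.0/1 (H7) depth=1
  Q 99.99.153.157: descend 01100011011000111001100110011101 ; hops seen [H5,H7,H5,H3,H3] ; pick H3
  + 0.0.0.0/1 (H4) depth=1
  Q 99.99.153.147: descend 0110001101100011100110011001 ; hops seen [H5,H4,H5,H3] ; pick H3
  del 0.0.0.0/1 (clear depth 1)
  Q 96.7.246.121: descend 011000 ; hops seen [H5,H5] ; pick H5
  Q 99.99.153.157: descend 01100011011000111001100110011101 ; hops seen [H5,H5,H3,H3] ; pick H3
  Q 96.13.202.60: descend 011000 ; hops seen [H5,H5] ; pick H5

== LOOKUPS ==
["H1","H7","H5","H1","H3","H3","H5","H3","H5"]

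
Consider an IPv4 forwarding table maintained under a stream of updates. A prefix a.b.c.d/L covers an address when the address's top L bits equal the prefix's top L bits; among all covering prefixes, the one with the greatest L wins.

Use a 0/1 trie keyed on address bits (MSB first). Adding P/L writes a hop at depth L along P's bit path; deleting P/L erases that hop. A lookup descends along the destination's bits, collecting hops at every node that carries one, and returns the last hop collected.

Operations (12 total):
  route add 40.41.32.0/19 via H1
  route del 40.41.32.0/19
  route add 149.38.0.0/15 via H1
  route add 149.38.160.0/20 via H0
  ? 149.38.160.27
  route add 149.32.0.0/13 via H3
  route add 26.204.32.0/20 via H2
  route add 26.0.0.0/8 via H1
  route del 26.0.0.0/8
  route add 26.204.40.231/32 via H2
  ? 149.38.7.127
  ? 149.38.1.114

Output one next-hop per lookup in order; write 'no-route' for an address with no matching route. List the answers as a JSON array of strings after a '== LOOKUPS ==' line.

Process each operation:
  + 40.41.32.0/19 (H1) depth=19
  del 40.41.32.0/19 (clear depth 19)
  + 149.38.0.0/15 (H1) depth=15
  + 149.38.160.0/20 (H0) depth=20
  Q 149.38.160.27: descend 10010101001001101010 ; hops seen [H1,H0] ; pick H0
  + 149.32.0.0/13 (H3) depth=13
  + 26.204.32.0/20 (H2) depth=20
  + 26.0.0.0/8 (H1) depth=8
  del 26.0.0.0/8 (clear depth 8)
  + 26.204.40.231/32 (H2) depth=32
  Q 149.38.7.127: descend 1001010100100110 ; hops seen [H3,H1] ; pick H1
  Q 149.38.1.114: descend 1001010100100110 ; hops seen [H3,H1] ; pick H1

== LOOKUPS ==
["H0","H1","H1"]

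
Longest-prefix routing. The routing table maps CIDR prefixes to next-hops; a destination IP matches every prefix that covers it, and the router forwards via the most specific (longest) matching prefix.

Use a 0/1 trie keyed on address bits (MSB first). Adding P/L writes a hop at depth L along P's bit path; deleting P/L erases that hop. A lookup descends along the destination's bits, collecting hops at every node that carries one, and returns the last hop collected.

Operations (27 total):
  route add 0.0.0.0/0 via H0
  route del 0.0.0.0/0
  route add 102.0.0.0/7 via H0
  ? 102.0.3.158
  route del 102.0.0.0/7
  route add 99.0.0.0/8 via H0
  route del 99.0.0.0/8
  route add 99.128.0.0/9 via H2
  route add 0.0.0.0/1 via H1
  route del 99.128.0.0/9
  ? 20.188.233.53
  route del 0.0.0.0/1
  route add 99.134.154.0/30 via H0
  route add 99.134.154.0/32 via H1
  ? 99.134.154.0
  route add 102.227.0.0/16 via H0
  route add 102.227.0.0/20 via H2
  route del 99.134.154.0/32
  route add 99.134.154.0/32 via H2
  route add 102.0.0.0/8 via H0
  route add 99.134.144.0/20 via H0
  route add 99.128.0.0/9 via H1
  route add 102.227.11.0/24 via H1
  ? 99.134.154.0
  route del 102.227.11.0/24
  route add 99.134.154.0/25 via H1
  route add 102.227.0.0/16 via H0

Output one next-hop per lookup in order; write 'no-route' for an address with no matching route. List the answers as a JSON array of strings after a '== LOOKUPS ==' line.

Apply in order:
  + 0.0.0.0/0 (H0) depth=0
  del 0.0.0.0/0 (clear depth 0)
  + 102.0.0.0/7 (H0) depth=7
  lookup 102.0.3.158: bits 0110011 walk d0:-→d1:-→d2:-→d3:-→d4:-→d5:-→d6:-→d7:H0 -> H0
  del 102.0.0.0/7 (clear depth 7)
  + 99.0.0.0/8 (H0) depth=8
  del 99.0.0.0/8 (clear depth 8)
  + 99.128.0.0/9 (H2) depth=9
  + 0.0.0.0/1 (H1) depth=1
  del 99.128.0.0/9 (clear depth 9)
  lookup 20.188.233.53: bits 0 walk d0:-→d1:H1 -> H1
  del 0.0.0.0/1 (clear depth 1)
  + 99.134.154.0/30 (H0) depth=30
  + 99.134.154.0/32 (H1) depth=32
  lookup 99.134.154.0: bits 01100011100001101001101000000000 walk d0:-→d1:-→d2:-→d3:-→d4:-→d5:-→d6:-→d7:-→d8:-→d9:-→d10:-→d11:-→d12:-→d13:-→d14:-→d15:-→d16:-→d17:-→d18:-→d19:-→d20:-→d21:-→d22:-→d23:-→d24:-→d25:-→d26:-→d27:-→d28:-→d29:-→d30:H0→d31:-→d32:H1 -> H1
  + 102.227.0.0/16 (H0) depth=16
  + 102.227.0.0/20 (H2) depth=20
  del 99.134.154.0/32 (clear depth 32)
  + 99.134.154.0/32 (H2) depth=32
  + 102.0.0.0/8 (H0) depth=8
  + 99.134.144.0/20 (H0) depth=20
  + 99.128.0.0/9 (H1) depth=9
  + 102.227.11.0/24 (H1) depth=24
  lookup 99.134.154.0: bits 01100011100001101001101000000000 walk d0:-→d1:-→d2:-→d3:-→d4:-→d5:-→d6:-→d7:-→d8:-→d9:H1→d10:-→d11:-→d12:-→d13:-→d14:-→d15:-→d16:-→d17:-→d18:-→d19:-→d20:H0→d21:-→d22:-→d23:-→d24:-→d25:-→d26:-→d27:-→d28:-→d29:-→d30:H0→d31:-→d32:H2 -> H2
  del 102.227.11.0/24 (clear depth 24)
  + 99.134.154.0/25 (H1) depth=25
  + 102.227.0.0/16 (H0) depth=16

== LOOKUPS ==
["H0","H1","H1","H2"]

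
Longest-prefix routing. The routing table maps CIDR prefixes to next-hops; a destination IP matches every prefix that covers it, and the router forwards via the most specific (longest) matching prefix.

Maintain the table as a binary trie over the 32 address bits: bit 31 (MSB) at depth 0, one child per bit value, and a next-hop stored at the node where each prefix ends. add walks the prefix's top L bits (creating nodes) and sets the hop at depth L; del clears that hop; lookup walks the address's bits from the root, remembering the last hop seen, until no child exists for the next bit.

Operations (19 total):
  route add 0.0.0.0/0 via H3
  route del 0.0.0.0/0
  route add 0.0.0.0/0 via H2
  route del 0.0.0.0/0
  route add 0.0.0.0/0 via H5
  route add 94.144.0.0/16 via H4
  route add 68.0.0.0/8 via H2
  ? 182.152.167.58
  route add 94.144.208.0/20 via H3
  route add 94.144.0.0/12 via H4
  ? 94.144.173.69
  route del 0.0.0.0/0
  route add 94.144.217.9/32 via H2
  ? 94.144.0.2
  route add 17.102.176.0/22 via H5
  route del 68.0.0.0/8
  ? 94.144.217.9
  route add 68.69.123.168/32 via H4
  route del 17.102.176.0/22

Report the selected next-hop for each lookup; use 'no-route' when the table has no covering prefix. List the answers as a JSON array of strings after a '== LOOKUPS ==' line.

Process each operation:
  + 0.0.0.0/0 (H3) depth=0
  del 0.0.0.0/0 (clear depth 0)
  + 0.0.0.0/0 (H2) depth=0
  del 0.0.0.0/0 (clear depth 0)
  + 0.0.0.0/0 (H5) depth=0
  + 94.144.0.0/16 (H4) depth=16
  + 68.0.0.0/8 (H2) depth=8
  ? 182.152.167.58  path d0:H5  best=H5
  + 94.144.208.0/20 (H3) depth=20
  + 94.144.0.0/12 (H4) depth=12
  ? 94.144.173.69  path d0:H5→d1:-→d2:-→d3:-→d4:-→d5:-→d6:-→d7:-→d8:-→d9:-→d10:-→d11:-→d12:H4→d13:-→d14:-→d15:-→d16:H4→d17:-  best=H4
  del 0.0.0.0/0 (clear depth 0)
  + 94.144.217.9/32 (H2) depth=32
  ? 94.144.0.2  path d0:-→d1:-→d2:-→d3:-→d4:-→d5:-→d6:-→d7:-→d8:-→d9:-→d10:-→d11:-→d12:H4→d13:-→d14:-→d15:-→d16:H4  best=H4
  + 17.102.176.0/22 (H5) depth=22
  del 68.0.0.0/8 (clear depth 8)
  ? 94.144.217.9  path d0:-→d1:-→d2:-→d3:-→d4:-→d5:-→d6:-→d7:-→d8:-→d9:-→d10:-→d11:-→d12:H4→d13:-→d14:-→d15:-→d16:H4→d17:-→d18:-→d19:-→d20:H3→d21:-→d22:-→d23:-→d24:-→d25:-→d26:-→d27:-→d28:-→d29:-→d30:-→d31:-→d32:H2  best=H2
  + 68.69.123.168/32 (H4) depth=32
  del 17.102.176.0/22 (clear depth 22)

== LOOKUPS ==
["H5","H4","H4","H2"]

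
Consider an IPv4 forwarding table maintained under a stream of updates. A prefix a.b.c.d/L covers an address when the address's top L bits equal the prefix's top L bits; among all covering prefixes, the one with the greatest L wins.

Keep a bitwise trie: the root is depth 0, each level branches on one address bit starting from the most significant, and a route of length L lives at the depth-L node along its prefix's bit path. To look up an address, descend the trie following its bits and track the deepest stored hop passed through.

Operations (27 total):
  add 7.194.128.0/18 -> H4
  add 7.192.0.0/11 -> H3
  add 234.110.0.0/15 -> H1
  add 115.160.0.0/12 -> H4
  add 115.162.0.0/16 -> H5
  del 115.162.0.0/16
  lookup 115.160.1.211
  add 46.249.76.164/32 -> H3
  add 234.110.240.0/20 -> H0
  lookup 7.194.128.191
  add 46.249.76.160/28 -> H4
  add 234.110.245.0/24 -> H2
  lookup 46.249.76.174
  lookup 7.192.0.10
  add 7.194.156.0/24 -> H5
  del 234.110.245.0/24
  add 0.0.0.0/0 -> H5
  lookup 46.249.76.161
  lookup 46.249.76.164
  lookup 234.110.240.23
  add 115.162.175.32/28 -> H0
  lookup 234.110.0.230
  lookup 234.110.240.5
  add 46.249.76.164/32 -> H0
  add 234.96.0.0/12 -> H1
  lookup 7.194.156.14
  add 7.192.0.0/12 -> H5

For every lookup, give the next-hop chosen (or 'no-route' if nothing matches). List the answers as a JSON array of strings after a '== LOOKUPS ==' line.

Process each operation:
  add 7.194.128.0/18 -> H4 at depth 18
  add 7.192.0.0/11 -> H3 at depth 11
  add 234.110.0.0/15 -> H1 at depth 15
  add 115.160.0.0/12 -> H4 at depth 12
  add 115.162.0.0/16 -> H5 at depth 16
  - 115.162.0.0/16 clear@16
  lookup 115.160.1.211: bits 01110011101000 walk d0:-→d1:-→d2:-→d3:-→d4:-→d5:-→d6:-→d7:-→d8:-→d9:-→d10:-→d11:-→d12:H4→d13:-→d14:- -> H4
  add 46.249.76.164/32 -> H3 at depth 32
  add 234.110.240.0/20 -> H0 at depth 20
  lookup 7.194.128.191: bits 000001111100001010 walk d0:-→d1:-→d2:-→d3:-→d4:-→d5:-→d6:-→d7:-→d8:-→d9:-→d10:-→d11:H3→d12:-→d13:-→d14:-→d15:-→d16:-→d17:-→d18:H4 -> H4
  add 46.249.76.160/28 -> H4 at depth 28
  add 234.110.245.0/24 -> H2 at depth 24
  lookup 46.249.76.174: bits 0010111011111001010011001010 walk d0:-→d1:-→d2:-→d3:-→d4:-→d5:-→d6:-→d7:-→d8:-→d9:-→d10:-→d11:-→d12:-→d13:-→d14:-→d15:-→d16:-→d17:-→d18:-→d19:-→d20:-→d21:-→d22:-→d23:-→d24:-→d25:-→d26:-→d27:-→d28:H4 -> H4
  lookup 7.192.0.10: bits 00000111110000 walk d0:-→d1:-→d2:-→d3:-→d4:-→d5:-→d6:-→d7:-→d8:-→d9:-→d10:-→d11:H3→d12:-→d13:-→d14:- -> H3
  add 7.194.156.0/24 -> H5 at depth 24
  - 234.110.245.0/24 clear@24
  add 0.0.0.0/0 -> H5 at depth 0
  lookup 46.249.76.161: bits 00101110111110010100110010100 walk d0:H5→d1:-→d2:-→d3:-→d4:-→d5:-→d6:-→d7:-→d8:-→d9:-→d10:-→d11:-→d12:-→d13:-→d14:-→d15:-→d16:-→d17:-→d18:-→d19:-→d20:-→d21:-→d22:-→d23:-→d24:-→d25:-→d26:-→d27:-→d28:H4→d29:- -> H4
  lookup 46.249.76.164: bits 00101110111110010100110010100100 walk d0:H5→d1:-→d2:-→d3:-→d4:-→d5:-→d6:-→d7:-→d8:-→d9:-→d10:-→d11:-→d12:-→d13:-→d14:-→d15:-→d16:-→d17:-→d18:-→d19:-→d20:-→d21:-→d22:-→d23:-→d24:-→d25:-→d26:-→d27:-→d28:H4→d29:-→d30:-→d31:-→d32:H3 -> H3
  lookup 234.110.240.23: bits 111010100110111011110 walk d0:H5→d1:-→d2:-→d3:-→d4:-→d5:-→d6:-→d7:-→d8:-→d9:-→d10:-→d11:-→d12:-→d13:-→d14:-→d15:H1→d16:-→d17:-→d18:-→d19:-→d20:H0→d21:- -> H0
  add 115.162.175.32/28 -> H0 at depth 28
  lookup 234.110.0.230: bits 1110101001101110 walk d0:H5→d1:-→d2:-→d3:-→d4:-→d5:-→d6:-→d7:-→d8:-→d9:-→d10:-→d11:-→d12:-→d13:-→d14:-→d15:H1→d16:- -> H1
  lookup 234.110.240.5: bits 111010100110111011110 walk d0:H5→d1:-→d2:-→d3:-→d4:-→d5:-→d6:-→d7:-→d8:-→d9:-→d10:-→d11:-→d12:-→d13:-→d14:-→d15:H1→d16:-→d17:-→d18:-→d19:-→d20:H0→d21:- -> H0
  add 46.249.76.164/32 -> H0 at depth 32
  add 234.96.0.0/12 -> H1 at depth 12
  lookup 7.194.156.14: bits 000001111100001010011100 walk d0:H5→d1:-→d2:-→d3:-→d4:-→d5:-→d6:-→d7:-→d8:-→d9:-→d10:-→d11:H3→d12:-→d13:-→d14:-→d15:-→d16:-→d17:-→d18:H4→d19:-→d20:-→d21:-→d22:-→d23:-→d24:H5 -> H5
  add 7.192.0.0/12 -> H5 at depth 12

== LOOKUPS ==
["H4","H4","H4","H3","H4","H3","H0","H1","H0","H5"]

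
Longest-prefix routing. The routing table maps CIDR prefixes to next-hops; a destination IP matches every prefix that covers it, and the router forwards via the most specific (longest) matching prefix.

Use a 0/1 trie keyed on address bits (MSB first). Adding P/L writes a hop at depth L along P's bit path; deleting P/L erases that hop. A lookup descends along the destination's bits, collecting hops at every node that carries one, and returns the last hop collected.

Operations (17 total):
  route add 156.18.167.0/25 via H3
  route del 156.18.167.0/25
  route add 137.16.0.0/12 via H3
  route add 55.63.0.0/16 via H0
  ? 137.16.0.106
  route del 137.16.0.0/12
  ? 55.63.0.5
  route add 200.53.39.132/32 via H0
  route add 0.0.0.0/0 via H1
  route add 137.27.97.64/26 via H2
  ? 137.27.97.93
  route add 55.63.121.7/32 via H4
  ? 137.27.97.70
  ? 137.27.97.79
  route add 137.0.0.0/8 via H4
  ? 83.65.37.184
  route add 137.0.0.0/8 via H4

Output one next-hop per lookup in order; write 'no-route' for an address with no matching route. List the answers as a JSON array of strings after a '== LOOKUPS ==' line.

Apply in order:
  + 156.18.167.0/25 (H3) depth=25
  - 156.18.167.0/25 clear@25
  + 137.16.0.0/12 (H3) depth=12
  + 55.63.0.0/16 (H0) depth=16
  Q 137.16.0.106: descend 100010010001 ; hops seen [H3] ; pick H3
  - 137.16.0.0/12 clear@12
  Q 55.63.0.5: descend 0011011100111111 ; hops seen [H0] ; pick H0
  + 200.53.39.132/32 (H0) depth=32
  + 0.0.0.0/0 (H1) depth=0
  + 137.27.97.64/26 (H2) depth=26
  Q 137.27.97.93: descend 10001001000110110110000101 ; hops seen [H1,H2] ; pick H2
  + 55.63.121.7/32 (H4) depth=32
  Q 137.27.97.70: descend 10001001000110110110000101 ; hops seen [H1,H2] ; pick H2
  Q 137.27.97.79: descend 10001001000110110110000101 ; hops seen [H1,H2] ; pick H2
  + 137.0.0.0/8 (H4) depth=8
  Q 83.65.37.184: descend 0 ; hops seen [H1] ; pick H1
  + 137.0.0.0/8 (H4) depth=8

== LOOKUPS ==
["H3","H0","H2","H2","H2","H1"]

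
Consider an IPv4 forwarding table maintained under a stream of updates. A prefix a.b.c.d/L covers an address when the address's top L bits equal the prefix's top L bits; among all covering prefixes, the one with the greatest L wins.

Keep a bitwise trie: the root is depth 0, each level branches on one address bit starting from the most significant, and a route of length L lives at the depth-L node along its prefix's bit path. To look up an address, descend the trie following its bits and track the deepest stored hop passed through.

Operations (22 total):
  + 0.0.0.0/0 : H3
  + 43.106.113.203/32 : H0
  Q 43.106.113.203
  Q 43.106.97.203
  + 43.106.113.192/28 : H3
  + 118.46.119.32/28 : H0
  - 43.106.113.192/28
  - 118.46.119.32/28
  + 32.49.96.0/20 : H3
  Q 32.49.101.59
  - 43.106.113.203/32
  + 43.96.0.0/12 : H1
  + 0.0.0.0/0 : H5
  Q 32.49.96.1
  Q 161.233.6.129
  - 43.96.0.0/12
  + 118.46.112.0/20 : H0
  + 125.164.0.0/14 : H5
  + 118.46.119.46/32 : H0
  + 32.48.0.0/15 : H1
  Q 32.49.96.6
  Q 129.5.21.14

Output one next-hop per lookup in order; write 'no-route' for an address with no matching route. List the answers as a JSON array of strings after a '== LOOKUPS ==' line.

Trace:
  + 0.0.0.0/0 (H3) depth=0
  + 43.106.113.203/32 (H0) depth=32
  Q 43.106.113.203: descend 00101011011010100111000111001011 ; hops seen [H3,H0] ; pick H0
  Q 43.106.97.203: descend 0010101101101010011 ; hops seen [H3] ; pick H3
  + 43.106.113.192/28 (H3) depth=28
  + 118.46.119.32/28 (H0) depth=28
  del 43.106.113.192/28 (clear depth 28)
  del 118.46.119.32/28 (clear depth 28)
  + 32.49.96.0/20 (H3) depth=20
  Q 32.49.101.59: descend 00100000001100010110 ; hops seen [H3,H3] ; pick H3
  del 43.106.113.203/32 (clear depth 32)
  + 43.96.0.0/12 (H1) depth=12
  + 0.0.0.0/0 (H5) depth=0
  Q 32.49.96.1: descend 00100000001100010110 ; hops seen [H5,H3] ; pick H3
  Q 161.233.6.129: descend ε ; hops seen [H5] ; pick H5
  del 43.96.0.0/12 (clear depth 12)
  + 118.46.112.0/20 (H0) depth=20
  + 125.164.0.0/14 (H5) depth=14
  + 118.46.119.46/32 (H0) depth=32
  + 32.48.0.0/15 (H1) depth=15
  Q 32.49.96.6: descend 00100000001100010110 ; hops seen [H5,H1,H3] ; pick H3
  Q 129.5.21.14: descend ε ; hops seen [H5] ; pick H5

== LOOKUPS ==
["H0","H3","H3","H3","H5","H3","H5"]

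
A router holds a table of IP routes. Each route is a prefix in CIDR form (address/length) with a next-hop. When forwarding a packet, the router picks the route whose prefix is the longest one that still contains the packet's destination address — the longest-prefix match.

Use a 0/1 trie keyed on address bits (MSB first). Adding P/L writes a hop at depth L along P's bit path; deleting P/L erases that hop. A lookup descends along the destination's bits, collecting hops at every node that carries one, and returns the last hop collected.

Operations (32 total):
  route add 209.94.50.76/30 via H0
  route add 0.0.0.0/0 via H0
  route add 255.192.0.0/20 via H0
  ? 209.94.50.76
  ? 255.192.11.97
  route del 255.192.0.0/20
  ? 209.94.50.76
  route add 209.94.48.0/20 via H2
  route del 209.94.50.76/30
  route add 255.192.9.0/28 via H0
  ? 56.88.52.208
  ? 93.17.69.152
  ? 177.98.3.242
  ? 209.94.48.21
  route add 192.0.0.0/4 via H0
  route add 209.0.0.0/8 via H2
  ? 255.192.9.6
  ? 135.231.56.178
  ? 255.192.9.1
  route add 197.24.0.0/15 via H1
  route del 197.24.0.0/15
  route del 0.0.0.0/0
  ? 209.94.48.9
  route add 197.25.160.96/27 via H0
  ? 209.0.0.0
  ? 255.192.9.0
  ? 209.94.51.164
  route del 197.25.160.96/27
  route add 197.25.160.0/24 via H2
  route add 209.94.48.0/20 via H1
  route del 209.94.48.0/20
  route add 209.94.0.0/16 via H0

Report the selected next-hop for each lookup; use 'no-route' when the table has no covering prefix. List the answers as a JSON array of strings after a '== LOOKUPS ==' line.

Process each operation:
  + 209.94.50.76/30 (H0) depth=30
  + 0.0.0.0/0 (H0) depth=0
  + 255.192.0.0/20 (H0) depth=20
  ? 209.94.50.76  path d0:H0→d1:-→d2:-→d3:-→d4:-→d5:-→d6:-→d7:-→d8:-→d9:-→d10:-→d11:-→d12:-→d13:-→d14:-→d15:-→d16:-→d17:-→d18:-→d19:-→d20:-→d21:-→d22:-→d23:-→d24:-→d25:-→d26:-→d27:-→d28:-→d29:-→d30:H0  best=H0
  ? 255.192.11.97  path d0:H0→d1:-→d2:-→d3:-→d4:-→d5:-→d6:-→d7:-→d8:-→d9:-→d10:-→d11:-→d12:-→d13:-→d14:-→d15:-→d16:-→d17:-→d18:-→d19:-→d20:H0  best=H0
  - 255.192.0.0/20 clear@20
  ? 209.94.50.76  path d0:H0→d1:-→d2:-→d3:-→d4:-→d5:-→d6:-→d7:-→d8:-→d9:-→d10:-→d11:-→d12:-→d13:-→d14:-→d15:-→d16:-→d17:-→d18:-→d19:-→d20:-→d21:-→d22:-→d23:-→d24:-→d25:-→d26:-→d27:-→d28:-→d29:-→d30:H0  best=H0
  + 209.94.48.0/20 (H2) depth=20
  - 209.94.50.76/30 clear@30
  + 255.192.9.0/28 (H0) depth=28
  ? 56.88.52.208  path d0:H0  best=H0
  ? 93.17.69.152  path d0:H0  best=H0
  ? 177.98.3.242  path d0:H0→d1:-  best=H0
  ? 209.94.48.21  path d0:H0→d1:-→d2:-→d3:-→d4:-→d5:-→d6:-→d7:-→d8:-→d9:-→d10:-→d11:-→d12:-→d13:-→d14:-→d15:-→d16:-→d17:-→d18:-→d19:-→d20:H2→d21:-→d22:-  best=H2
  + 192.0.0.0/4 (H0) depth=4
  + 209.0.0.0/8 (H2) depth=8
  ? 255.192.9.6  path d0:H0→d1:-→d2:-→d3:-→d4:-→d5:-→d6:-→d7:-→d8:-→d9:-→d10:-→d11:-→d12:-→d13:-→d14:-→d15:-→d16:-→d17:-→d18:-→d19:-→d20:-→d21:-→d22:-→d23:-→d24:-→d25:-→d26:-→d27:-→d28:H0  best=H0
  ? 135.231.56.178  path d0:H0→d1:-  best=H0
  ? 255.192.9.1  path d0:H0→d1:-→d2:-→d3:-→d4:-→d5:-→d6:-→d7:-→d8:-→d9:-→d10:-→d11:-→d12:-→d13:-→d14:-→d15:-→d16:-→d17:-→d18:-→d19:-→d20:-→d21:-→d22:-→d23:-→d24:-→d25:-→d26:-→d27:-→d28:H0  best=H0
  + 197.24.0.0/15 (H1) depth=15
  - 197.24.0.0/15 clear@15
  - 0.0.0.0/0 clear@0
  ? 209.94.48.9  path d0:-→d1:-→d2:-→d3:-→d4:-→d5:-→d6:-→d7:-→d8:H2→d9:-→d10:-→d11:-→d12:-→d13:-→d14:-→d15:-→d16:-→d17:-→d18:-→d19:-→d20:H2→d21:-→d22:-  best=H2
  + 197.25.160.96/27 (H0) depth=27
  ? 209.0.0.0  path d0:-→d1:-→d2:-→d3:-→d4:-→d5:-→d6:-→d7:-→d8:H2→d9:-  best=H2
  ? 255.192.9.0  path d0:-→d1:-→d2:-→d3:-→d4:-→d5:-→d6:-→d7:-→d8:-→d9:-→d10:-→d11:-→d12:-→d13:-→d14:-→d15:-→d16:-→d17:-→d18:-→d19:-→d20:-→d21:-→d22:-→d23:-→d24:-→d25:-→d26:-→d27:-→d28:H0  best=H0
  ? 209.94.51.164  path d0:-→d1:-→d2:-→d3:-→d4:-→d5:-→d6:-→d7:-→d8:H2→d9:-→d10:-→d11:-→d12:-→d13:-→d14:-→d15:-→d16:-→d17:-→d18:-→d19:-→d20:H2→d21:-→d22:-→d23:-  best=H2
  - 197.25.160.96/27 clear@27
  + 197.25.160.0/24 (H2) depth=24
  + 209.94.48.0/20 (H1) depth=20
  - 209.94.48.0/20 clear@20
  + 209.94.0.0/16 (H0) depth=16

== LOOKUPS ==
["H0","H0","H0","H0","H0","H0","H2","H0","H0","H0","H2","H2","H0","H2"]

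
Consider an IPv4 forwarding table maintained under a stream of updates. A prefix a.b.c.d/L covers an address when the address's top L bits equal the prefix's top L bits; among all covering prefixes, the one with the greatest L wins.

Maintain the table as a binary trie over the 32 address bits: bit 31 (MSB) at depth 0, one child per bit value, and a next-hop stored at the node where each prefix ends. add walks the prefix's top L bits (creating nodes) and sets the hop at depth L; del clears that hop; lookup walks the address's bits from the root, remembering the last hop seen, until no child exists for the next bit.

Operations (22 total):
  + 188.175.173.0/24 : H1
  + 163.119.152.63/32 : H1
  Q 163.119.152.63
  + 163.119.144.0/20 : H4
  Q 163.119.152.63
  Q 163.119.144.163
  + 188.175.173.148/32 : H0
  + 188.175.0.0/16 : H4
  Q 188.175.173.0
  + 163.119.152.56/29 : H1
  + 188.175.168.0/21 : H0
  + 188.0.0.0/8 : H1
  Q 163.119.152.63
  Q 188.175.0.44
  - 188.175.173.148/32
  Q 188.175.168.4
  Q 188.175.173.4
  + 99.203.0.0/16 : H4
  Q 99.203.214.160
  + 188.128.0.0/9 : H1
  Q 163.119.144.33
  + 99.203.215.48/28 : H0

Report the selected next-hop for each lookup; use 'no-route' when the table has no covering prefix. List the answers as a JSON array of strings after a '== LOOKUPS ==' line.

Process each operation:
  add 188.175.173.0/24 -> H1 at depth 24
  add 163.119.152.63/32 -> H1 at depth 32
  lookup 163.119.152.63: bits 10100011011101111001100000111111 walk d0:-→d1:-→d2:-→d3:-→d4:-→d5:-→d6:-→d7:-→d8:-→d9:-→d10:-→d11:-→d12:-→d13:-→d14:-→d15:-→d16:-→d17:-→d18:-→d19:-→d20:-→d21:-→d22:-→d23:-→d24:-→d25:-→d26:-→d27:-→d28:-→d29:-→d30:-→d31:-→d32:H1 -> H1
  add 163.119.144.0/20 -> H4 at depth 20
  lookup 163.119.152.63: bits 10100011011101111001100000111111 walk d0:-→d1:-→d2:-→d3:-→d4:-→d5:-→d6:-→d7:-→d8:-→d9:-→d10:-→d11:-→d12:-→d13:-→d14:-→d15:-→d16:-→d17:-→d18:-→d19:-→d20:H4→d21:-→d22:-→d23:-→d24:-→d25:-→d26:-→d27:-→d28:-→d29:-→d30:-→d31:-→d32:H1 -> H1
  lookup 163.119.144.163: bits 10100011011101111001 walk d0:-→d1:-→d2:-→d3:-→d4:-→d5:-→d6:-→d7:-→d8:-→d9:-→d10:-→d11:-→d12:-→d13:-→d14:-→d15:-→d16:-→d17:-→d18:-→d19:-→d20:H4 -> H4
  add 188.175.173.148/32 -> H0 at depth 32
  add 188.175.0.0/16 -> H4 at depth 16
  lookup 188.175.173.0: bits 101111001010111110101101 walk d0:-→d1:-→d2:-→d3:-→d4:-→d5:-→d6:-→d7:-→d8:-→d9:-→d10:-→d11:-→d12:-→d13:-→d14:-→d15:-→d16:H4→d17:-→d18:-→d19:-→d20:-→d21:-→d22:-→d23:-→d24:H1 -> H1
  add 163.119.152.56/29 -> H1 at depth 29
  add 188.175.168.0/21 -> H0 at depth 21
  add 188.0.0.0/8 -> H1 at depth 8
  lookup 163.119.152.63: bits 10100011011101111001100000111111 walk d0:-→d1:-→d2:-→d3:-→d4:-→d5:-→d6:-→d7:-→d8:-→d9:-→d10:-→d11:-→d12:-→d13:-→d14:-→d15:-→d16:-→d17:-→d18:-→d19:-→d20:H4→d21:-→d22:-→d23:-→d24:-→d25:-→d26:-→d27:-→d28:-→d29:H1→d30:-→d31:-→d32:H1 -> H1
  lookup 188.175.0.44: bits 1011110010101111 walk d0:-→d1:-→d2:-→d3:-→d4:-→d5:-→d6:-→d7:-→d8:H1→d9:-→d10:-→d11:-→d12:-→d13:-→d14:-→d15:-→d16:H4 -> H4
  - 188.175.173.148/32 clear@32
  lookup 188.175.168.4: bits 101111001010111110101 walk d0:-→d1:-→d2:-→d3:-→d4:-→d5:-→d6:-→d7:-→d8:H1→d9:-→d10:-→d11:-→d12:-→d13:-→d14:-→d15:-→d16:H4→d17:-→d18:-→d19:-→d20:-→d21:H0 -> H0
  lookup 188.175.173.4: bits 101111001010111110101101 walk d0:-→d1:-→d2:-→d3:-→d4:-→d5:-→d6:-→d7:-→d8:H1→d9:-→d10:-→d11:-→d12:-→d13:-→d14:-→d15:-→d16:H4→d17:-→d18:-→d19:-→d20:-→d21:H0→d22:-→d23:-→d24:H1 -> H1
  add 99.203.0.0/16 -> H4 at depth 16
  lookup 99.203.214.160: bits 0110001111001011 walk d0:-→d1:-→d2:-→d3:-→d4:-→d5:-→d6:-→d7:-→d8:-→d9:-→d10:-→d11:-→d12:-→d13:-→d14:-→d15:-→d16:H4 -> H4
  add 188.128.0.0/9 -> H1 at depth 9
  lookup 163.119.144.33: bits 10100011011101111001 walk d0:-→d1:-→d2:-→d3:-→d4:-→d5:-→d6:-→d7:-→d8:-→d9:-→d10:-→d11:-→d12:-→d13:-→d14:-→d15:-→d16:-→d17:-→d18:-→d19:-→d20:H4 -> H4
  add 99.203.215.48/28 -> H0 at depth 28

== LOOKUPS ==
["H1","H1","H4","H1","H1","H4","H0","H1","H4","H4"]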